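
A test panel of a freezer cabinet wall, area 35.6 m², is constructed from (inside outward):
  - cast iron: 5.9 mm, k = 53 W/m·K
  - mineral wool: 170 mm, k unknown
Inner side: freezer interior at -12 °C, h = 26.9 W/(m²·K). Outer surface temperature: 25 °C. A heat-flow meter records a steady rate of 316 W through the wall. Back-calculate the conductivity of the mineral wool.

k ≈ 0.0412 W/(m·K)

Treating each layer as a thermal resistance in series:
R_inner film = 1/(h_i·A) = 1/(26.9×35.6) = 0.001044 K/W
R_cast iron = L/(kA) = 0.0059/(53×35.6) = 3.127×10^-6 K/W
Sum of known resistances R_other = 0.001047 K/W
Total R = ΔT/Q = 37/316 = 0.1171 K/W
R_mineral wool = R_total − R_other = 0.116 K/W
k = L/(R·A) = 0.17/(0.116×35.6)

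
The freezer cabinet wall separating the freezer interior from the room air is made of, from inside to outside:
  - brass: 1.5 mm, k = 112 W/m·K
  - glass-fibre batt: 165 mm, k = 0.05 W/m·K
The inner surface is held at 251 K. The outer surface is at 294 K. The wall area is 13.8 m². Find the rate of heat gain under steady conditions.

Series thermal resistances:
R_brass = L/(kA) = 0.0015/(112×13.8) = 9.705×10^-7 K/W
R_glass-fibre batt = L/(kA) = 0.165/(0.05×13.8) = 0.2391 K/W
R_total = 0.2391 K/W
Q = ΔT / R_total = 43 / 0.2391

Q ≈ 180 W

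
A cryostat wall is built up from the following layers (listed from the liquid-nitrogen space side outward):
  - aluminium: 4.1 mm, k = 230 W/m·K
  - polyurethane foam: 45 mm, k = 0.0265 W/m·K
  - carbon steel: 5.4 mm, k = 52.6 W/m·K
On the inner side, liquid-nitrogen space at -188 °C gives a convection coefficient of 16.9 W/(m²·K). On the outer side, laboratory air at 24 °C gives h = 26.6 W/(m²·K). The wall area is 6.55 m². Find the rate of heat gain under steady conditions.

Q ≈ 774 W

Treating each layer as a thermal resistance in series:
R_inner film = 1/(h_i·A) = 1/(16.9×6.55) = 0.009034 K/W
R_aluminium = L/(kA) = 0.0041/(230×6.55) = 2.722×10^-6 K/W
R_polyurethane foam = L/(kA) = 0.045/(0.0265×6.55) = 0.2593 K/W
R_carbon steel = L/(kA) = 0.0054/(52.6×6.55) = 1.567×10^-5 K/W
R_outer film = 1/(h_o·A) = 1/(26.6×6.55) = 0.00574 K/W
R_total = 0.274 K/W
Q = ΔT / R_total = 212 / 0.274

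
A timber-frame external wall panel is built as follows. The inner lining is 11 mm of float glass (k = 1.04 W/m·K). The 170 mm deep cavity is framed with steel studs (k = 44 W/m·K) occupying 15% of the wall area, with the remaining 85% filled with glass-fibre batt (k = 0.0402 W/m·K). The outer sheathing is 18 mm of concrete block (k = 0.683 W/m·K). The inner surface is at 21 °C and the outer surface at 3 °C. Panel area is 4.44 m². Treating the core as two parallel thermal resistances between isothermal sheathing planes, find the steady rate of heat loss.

Q ≈ 1280 W

Sheathing layers in series; stud and cavity paths in parallel between them.
R_inner = 0.011/(1.04×4.44) = 0.002382 K/W
R_stud  = 0.17/(44×0.15×4.44) = 0.005801 K/W
R_cav   = 0.17/(0.0402×0.85×4.44) = 1.121 K/W
1/R_core = 1/R_stud + 1/R_cav → R_core = 0.005771 K/W
R_outer = 0.018/(0.683×4.44) = 0.005936 K/W
R_total = 0.01409 K/W
Q = ΔT/R_total = 18/0.01409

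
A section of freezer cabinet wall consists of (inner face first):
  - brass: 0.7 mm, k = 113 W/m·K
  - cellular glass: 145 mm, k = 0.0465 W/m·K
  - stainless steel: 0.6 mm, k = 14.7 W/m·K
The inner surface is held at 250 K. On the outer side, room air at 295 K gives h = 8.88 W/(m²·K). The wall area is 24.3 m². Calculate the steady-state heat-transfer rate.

Q ≈ 338 W

Model the wall as resistances in series:
R_brass = L/(kA) = 0.0007/(113×24.3) = 2.549×10^-7 K/W
R_cellular glass = L/(kA) = 0.145/(0.0465×24.3) = 0.1283 K/W
R_stainless steel = L/(kA) = 0.0006/(14.7×24.3) = 1.68×10^-6 K/W
R_outer film = 1/(h_o·A) = 1/(8.88×24.3) = 0.004634 K/W
R_total = 0.133 K/W
Q = ΔT / R_total = 45 / 0.133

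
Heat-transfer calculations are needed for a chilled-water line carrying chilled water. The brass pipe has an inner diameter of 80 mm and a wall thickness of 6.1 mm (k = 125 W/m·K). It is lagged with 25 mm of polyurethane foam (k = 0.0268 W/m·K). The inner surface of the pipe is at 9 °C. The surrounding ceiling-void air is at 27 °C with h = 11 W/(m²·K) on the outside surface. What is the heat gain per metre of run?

Radial resistances (cylindrical: R_cond = ln(r_o/r_i)/(2πkL), R_conv = 1/(h·2πrL)):
R_brass pipe wall = ln(46.1/40)/(2π×125×1) = 1.807×10^-4 K/W
R_polyurethane foam = ln(71.1/46.1)/(2π×0.0268×1) = 2.573 K/W
R_outer film = 1/(h_o·2πr_oL) = 1/(11×2π×0.0711×1) = 0.2035 K/W
R_total = 2.777 K/W
Q = ΔT/R_total = 18/2.777

q′ ≈ 6.48 W/m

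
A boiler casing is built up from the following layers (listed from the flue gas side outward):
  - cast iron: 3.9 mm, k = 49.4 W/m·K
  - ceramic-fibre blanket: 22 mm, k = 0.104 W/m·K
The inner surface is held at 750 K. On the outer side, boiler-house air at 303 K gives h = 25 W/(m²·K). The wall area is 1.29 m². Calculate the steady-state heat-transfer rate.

Q ≈ 2290 W

Treating each layer as a thermal resistance in series:
R_cast iron = L/(kA) = 0.0039/(49.4×1.29) = 6.12×10^-5 K/W
R_ceramic-fibre blanket = L/(kA) = 0.022/(0.104×1.29) = 0.164 K/W
R_outer film = 1/(h_o·A) = 1/(25×1.29) = 0.03101 K/W
R_total = 0.1951 K/W
Q = ΔT / R_total = 447 / 0.1951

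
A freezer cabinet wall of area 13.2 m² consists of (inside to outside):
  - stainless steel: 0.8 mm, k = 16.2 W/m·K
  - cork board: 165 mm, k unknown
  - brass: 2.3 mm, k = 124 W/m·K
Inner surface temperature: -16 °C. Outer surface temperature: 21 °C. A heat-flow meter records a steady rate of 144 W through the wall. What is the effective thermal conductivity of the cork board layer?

k ≈ 0.0486 W/(m·K)

Treating each layer as a thermal resistance in series:
R_stainless steel = L/(kA) = 0.0008/(16.2×13.2) = 3.741×10^-6 K/W
R_brass = L/(kA) = 0.0023/(124×13.2) = 1.405×10^-6 K/W
Sum of known resistances R_other = 5.146×10^-6 K/W
Total R = ΔT/Q = 37/144 = 0.2569 K/W
R_cork board = R_total − R_other = 0.2569 K/W
k = L/(R·A) = 0.165/(0.2569×13.2)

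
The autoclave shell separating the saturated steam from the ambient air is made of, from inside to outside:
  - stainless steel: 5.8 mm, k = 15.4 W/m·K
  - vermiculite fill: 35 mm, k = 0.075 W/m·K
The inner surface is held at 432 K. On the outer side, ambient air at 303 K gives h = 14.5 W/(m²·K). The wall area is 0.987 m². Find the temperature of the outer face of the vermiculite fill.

Series thermal resistances:
R_stainless steel = L/(kA) = 0.0058/(15.4×0.987) = 3.816×10^-4 K/W
R_vermiculite fill = L/(kA) = 0.035/(0.075×0.987) = 0.4728 K/W
R_outer film = 1/(h_o·A) = 1/(14.5×0.987) = 0.06987 K/W
R_total = 0.5431 K/W;  Q = ΔT/R_total = 129/0.5431 = 237.5 W
T_interface = T_inner − Q·ΣR(inner→interface) = 432 − 238×0.4732

T ≈ 320 K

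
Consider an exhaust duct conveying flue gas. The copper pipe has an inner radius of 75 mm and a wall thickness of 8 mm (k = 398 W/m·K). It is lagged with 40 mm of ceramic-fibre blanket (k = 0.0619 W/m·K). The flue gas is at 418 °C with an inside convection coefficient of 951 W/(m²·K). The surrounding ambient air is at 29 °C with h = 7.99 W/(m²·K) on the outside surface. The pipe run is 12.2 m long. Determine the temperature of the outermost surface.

T ≈ 82.6 °C

Cylindrical conduction, so R = ln(r₂/r₁)/(2πkL) per layer, in series:
R_inner film = 1/(h_i·2πr₁L) = 1/(951×2π×0.075×12.2) = 1.829×10^-4 K/W
R_copper pipe wall = ln(83/75)/(2π×398×12.2) = 3.322×10^-6 K/W
R_ceramic-fibre blanket = ln(123/83)/(2π×0.0619×12.2) = 0.0829 K/W
R_outer film = 1/(h_o·2πr_oL) = 1/(7.99×2π×0.123×12.2) = 0.01327 K/W
R_total = 0.09636 K/W
Q = ΔT/R_total = 389/0.09636
Q = 4040 W
T_interface = T_inner − Q·ΣR(inner→interface) = 418 − 4040×0.08308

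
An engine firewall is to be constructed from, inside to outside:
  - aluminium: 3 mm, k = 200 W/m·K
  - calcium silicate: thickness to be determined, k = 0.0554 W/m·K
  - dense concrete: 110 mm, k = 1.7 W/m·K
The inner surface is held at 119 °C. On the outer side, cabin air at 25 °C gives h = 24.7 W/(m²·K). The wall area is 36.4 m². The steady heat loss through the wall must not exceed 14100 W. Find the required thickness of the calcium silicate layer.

Using the resistance-network approach (series):
R_aluminium = L/(kA) = 0.003/(200×36.4) = 4.121×10^-7 K/W
R_dense concrete = L/(kA) = 0.11/(1.7×36.4) = 0.001778 K/W
R_outer film = 1/(h_o·A) = 1/(24.7×36.4) = 0.001112 K/W
Sum of the known resistances R_other = 0.00289 K/W
Required total resistance R_tot = ΔT/Q_allow = 94/14100 = 0.006667 K/W
R_calcium silicate = R_tot − R_other = 0.003776 K/W
L = R·k·A = 0.003776×0.0554×36.4

L ≈ 7.62 mm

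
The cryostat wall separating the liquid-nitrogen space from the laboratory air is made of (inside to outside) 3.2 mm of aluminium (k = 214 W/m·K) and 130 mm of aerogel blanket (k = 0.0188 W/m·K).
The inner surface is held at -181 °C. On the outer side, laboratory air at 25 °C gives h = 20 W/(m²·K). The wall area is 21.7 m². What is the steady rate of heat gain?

Treating each layer as a thermal resistance in series:
R_aluminium = L/(kA) = 0.0032/(214×21.7) = 6.891×10^-7 K/W
R_aerogel blanket = L/(kA) = 0.13/(0.0188×21.7) = 0.3187 K/W
R_outer film = 1/(h_o·A) = 1/(20×21.7) = 0.002304 K/W
R_total = 0.321 K/W
Q = ΔT / R_total = 206 / 0.321

Q ≈ 642 W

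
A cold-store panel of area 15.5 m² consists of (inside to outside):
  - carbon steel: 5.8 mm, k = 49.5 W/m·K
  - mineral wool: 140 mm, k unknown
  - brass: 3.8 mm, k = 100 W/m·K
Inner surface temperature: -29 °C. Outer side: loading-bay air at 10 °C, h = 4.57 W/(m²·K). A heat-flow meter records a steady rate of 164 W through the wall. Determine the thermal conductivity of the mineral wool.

Series thermal resistances:
R_carbon steel = L/(kA) = 0.0058/(49.5×15.5) = 7.559×10^-6 K/W
R_brass = L/(kA) = 0.0038/(100×15.5) = 2.452×10^-6 K/W
R_outer film = 1/(h_o·A) = 1/(4.57×15.5) = 0.01412 K/W
Sum of known resistances R_other = 0.01413 K/W
Total R = ΔT/Q = 39/164 = 0.2378 K/W
R_mineral wool = R_total − R_other = 0.2237 K/W
k = L/(R·A) = 0.14/(0.2237×15.5)

k ≈ 0.0404 W/(m·K)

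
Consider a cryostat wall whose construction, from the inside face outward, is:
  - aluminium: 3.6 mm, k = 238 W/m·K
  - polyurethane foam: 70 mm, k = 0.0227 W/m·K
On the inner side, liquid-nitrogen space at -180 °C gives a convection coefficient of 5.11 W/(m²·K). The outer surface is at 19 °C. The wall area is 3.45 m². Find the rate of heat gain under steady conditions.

Treating each layer as a thermal resistance in series:
R_inner film = 1/(h_i·A) = 1/(5.11×3.45) = 0.05672 K/W
R_aluminium = L/(kA) = 0.0036/(238×3.45) = 4.384×10^-6 K/W
R_polyurethane foam = L/(kA) = 0.07/(0.0227×3.45) = 0.8938 K/W
R_total = 0.9506 K/W
Q = ΔT / R_total = 199 / 0.9506

Q ≈ 209 W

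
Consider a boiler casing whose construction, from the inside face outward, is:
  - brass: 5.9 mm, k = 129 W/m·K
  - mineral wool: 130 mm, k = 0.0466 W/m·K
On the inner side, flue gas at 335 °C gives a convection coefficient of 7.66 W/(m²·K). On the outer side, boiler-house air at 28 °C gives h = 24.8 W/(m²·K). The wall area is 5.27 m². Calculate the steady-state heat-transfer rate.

Series thermal resistances:
R_inner film = 1/(h_i·A) = 1/(7.66×5.27) = 0.02477 K/W
R_brass = L/(kA) = 0.0059/(129×5.27) = 8.679×10^-6 K/W
R_mineral wool = L/(kA) = 0.13/(0.0466×5.27) = 0.5294 K/W
R_outer film = 1/(h_o·A) = 1/(24.8×5.27) = 0.007651 K/W
R_total = 0.5618 K/W
Q = ΔT / R_total = 307 / 0.5618

Q ≈ 546 W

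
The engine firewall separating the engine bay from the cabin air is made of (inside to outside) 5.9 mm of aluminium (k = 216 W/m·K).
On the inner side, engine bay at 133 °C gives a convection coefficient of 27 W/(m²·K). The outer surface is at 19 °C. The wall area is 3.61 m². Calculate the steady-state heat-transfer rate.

Q ≈ 11100 W

Model the wall as resistances in series:
R_inner film = 1/(h_i·A) = 1/(27×3.61) = 0.01026 K/W
R_aluminium = L/(kA) = 0.0059/(216×3.61) = 7.566×10^-6 K/W
R_total = 0.01027 K/W
Q = ΔT / R_total = 114 / 0.01027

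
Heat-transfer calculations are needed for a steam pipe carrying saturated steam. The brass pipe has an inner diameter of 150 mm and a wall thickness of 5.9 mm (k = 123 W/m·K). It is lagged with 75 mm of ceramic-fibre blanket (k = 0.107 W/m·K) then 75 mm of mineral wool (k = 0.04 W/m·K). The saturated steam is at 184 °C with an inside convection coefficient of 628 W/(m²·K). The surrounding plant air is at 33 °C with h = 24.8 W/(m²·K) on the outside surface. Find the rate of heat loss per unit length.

Per-layer cylindrical resistances, series-summed:
R_inner film = 1/(h_i·2πr₁L) = 1/(628×2π×0.075×1) = 0.003379 K/W
R_brass pipe wall = ln(80.9/75)/(2π×123×1) = 9.798×10^-5 K/W
R_ceramic-fibre blanket = ln(155.9/80.9)/(2π×0.107×1) = 0.9758 K/W
R_mineral wool = ln(230.9/155.9)/(2π×0.04×1) = 1.563 K/W
R_outer film = 1/(h_o·2πr_oL) = 1/(24.8×2π×0.2309×1) = 0.02779 K/W
R_total = 2.57 K/W
Q = ΔT/R_total = 151/2.57

q′ ≈ 58.8 W/m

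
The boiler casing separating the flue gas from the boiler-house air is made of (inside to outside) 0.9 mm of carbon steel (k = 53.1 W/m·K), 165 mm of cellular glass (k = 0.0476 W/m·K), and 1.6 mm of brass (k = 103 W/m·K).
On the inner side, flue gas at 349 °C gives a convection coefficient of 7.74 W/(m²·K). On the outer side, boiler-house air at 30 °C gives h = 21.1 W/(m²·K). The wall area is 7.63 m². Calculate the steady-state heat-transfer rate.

Using the resistance-network approach (series):
R_inner film = 1/(h_i·A) = 1/(7.74×7.63) = 0.01693 K/W
R_carbon steel = L/(kA) = 0.0009/(53.1×7.63) = 2.221×10^-6 K/W
R_cellular glass = L/(kA) = 0.165/(0.0476×7.63) = 0.4543 K/W
R_brass = L/(kA) = 0.0016/(103×7.63) = 2.036×10^-6 K/W
R_outer film = 1/(h_o·A) = 1/(21.1×7.63) = 0.006211 K/W
R_total = 0.4775 K/W
Q = ΔT / R_total = 319 / 0.4775

Q ≈ 668 W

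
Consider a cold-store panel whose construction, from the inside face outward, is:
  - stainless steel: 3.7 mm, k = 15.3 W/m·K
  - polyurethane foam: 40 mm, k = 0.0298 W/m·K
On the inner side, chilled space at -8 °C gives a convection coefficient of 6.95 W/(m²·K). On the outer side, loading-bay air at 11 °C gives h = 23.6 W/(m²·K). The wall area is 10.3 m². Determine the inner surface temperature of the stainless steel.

Thermal resistances in series:
R_inner film = 1/(h_i·A) = 1/(6.95×10.3) = 0.01397 K/W
R_stainless steel = L/(kA) = 0.0037/(15.3×10.3) = 2.348×10^-5 K/W
R_polyurethane foam = L/(kA) = 0.04/(0.0298×10.3) = 0.1303 K/W
R_outer film = 1/(h_o·A) = 1/(23.6×10.3) = 0.004114 K/W
R_total = 0.1484 K/W;  Q = ΔT/R_total = 19/0.1484 = 128 W
T_interface = T_inner + Q·ΣR(inner→interface) = -8 + 128×0.01397

T ≈ -6.21 °C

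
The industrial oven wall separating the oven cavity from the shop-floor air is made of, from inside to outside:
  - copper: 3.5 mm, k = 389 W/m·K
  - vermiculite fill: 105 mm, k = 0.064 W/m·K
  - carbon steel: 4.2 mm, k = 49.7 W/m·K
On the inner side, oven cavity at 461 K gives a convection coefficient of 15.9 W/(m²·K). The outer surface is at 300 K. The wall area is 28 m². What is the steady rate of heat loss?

Q ≈ 2650 W

Thermal resistances in series:
R_inner film = 1/(h_i·A) = 1/(15.9×28) = 0.002246 K/W
R_copper = L/(kA) = 0.0035/(389×28) = 3.213×10^-7 K/W
R_vermiculite fill = L/(kA) = 0.105/(0.064×28) = 0.05859 K/W
R_carbon steel = L/(kA) = 0.0042/(49.7×28) = 3.018×10^-6 K/W
R_total = 0.06084 K/W
Q = ΔT / R_total = 161 / 0.06084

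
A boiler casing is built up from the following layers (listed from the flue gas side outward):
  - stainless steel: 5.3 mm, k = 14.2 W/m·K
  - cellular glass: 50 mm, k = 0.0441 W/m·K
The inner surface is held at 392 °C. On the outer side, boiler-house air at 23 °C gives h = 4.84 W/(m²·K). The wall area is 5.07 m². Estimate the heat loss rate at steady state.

Q ≈ 1400 W

Series thermal resistances:
R_stainless steel = L/(kA) = 0.0053/(14.2×5.07) = 7.362×10^-5 K/W
R_cellular glass = L/(kA) = 0.05/(0.0441×5.07) = 0.2236 K/W
R_outer film = 1/(h_o·A) = 1/(4.84×5.07) = 0.04075 K/W
R_total = 0.2645 K/W
Q = ΔT / R_total = 369 / 0.2645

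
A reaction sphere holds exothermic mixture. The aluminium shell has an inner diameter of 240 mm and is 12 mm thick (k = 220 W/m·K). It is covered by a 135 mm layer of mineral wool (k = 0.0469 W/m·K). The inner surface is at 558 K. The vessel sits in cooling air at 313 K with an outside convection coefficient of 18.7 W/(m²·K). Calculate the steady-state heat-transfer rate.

Q ≈ 37.4 W

Radial (spherical) resistances in series:
R_aluminium shell = (1/0.12 − 1/0.132)/(4π×220) = 2.74×10^-4 K/W
R_mineral wool = (1/0.132 − 1/0.267)/(4π×0.0469) = 6.499 K/W
R_outer film = 1/(h·4πr_o²) = 1/(18.7×4π×0.267²) = 0.05969 K/W
R_total = 6.559 K/W
Q = ΔT/R_total = 245/6.559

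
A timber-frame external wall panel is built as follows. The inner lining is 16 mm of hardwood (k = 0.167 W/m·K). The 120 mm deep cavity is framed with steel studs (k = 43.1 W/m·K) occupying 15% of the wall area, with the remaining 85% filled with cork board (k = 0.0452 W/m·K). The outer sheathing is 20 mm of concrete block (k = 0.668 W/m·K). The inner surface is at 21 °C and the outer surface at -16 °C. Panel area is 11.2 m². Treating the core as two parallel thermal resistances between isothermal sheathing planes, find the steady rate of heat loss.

Sheathing layers in series; stud and cavity paths in parallel between them.
R_inner = 0.016/(0.167×11.2) = 0.008554 K/W
R_stud  = 0.12/(43.1×0.15×11.2) = 0.001657 K/W
R_cav   = 0.12/(0.0452×0.85×11.2) = 0.2789 K/W
1/R_core = 1/R_stud + 1/R_cav → R_core = 0.001647 K/W
R_outer = 0.02/(0.668×11.2) = 0.002673 K/W
R_total = 0.01288 K/W
Q = ΔT/R_total = 37/0.01288

Q ≈ 2870 W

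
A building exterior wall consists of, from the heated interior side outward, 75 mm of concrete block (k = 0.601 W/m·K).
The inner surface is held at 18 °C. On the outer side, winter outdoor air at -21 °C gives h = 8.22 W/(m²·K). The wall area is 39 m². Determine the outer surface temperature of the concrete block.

T ≈ -1.75 °C

Treating each layer as a thermal resistance in series:
R_concrete block = L/(kA) = 0.075/(0.601×39) = 0.0032 K/W
R_outer film = 1/(h_o·A) = 1/(8.22×39) = 0.003119 K/W
R_total = 0.006319 K/W;  Q = ΔT/R_total = 39/0.006319 = 6172 W
T_interface = T_inner − Q·ΣR(inner→interface) = 18 − 6170×0.0032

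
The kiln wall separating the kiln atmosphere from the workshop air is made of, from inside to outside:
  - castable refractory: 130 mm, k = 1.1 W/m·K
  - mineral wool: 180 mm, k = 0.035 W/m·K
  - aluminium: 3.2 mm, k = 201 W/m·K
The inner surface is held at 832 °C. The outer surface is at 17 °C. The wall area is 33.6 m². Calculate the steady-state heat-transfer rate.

Using the resistance-network approach (series):
R_castable refractory = L/(kA) = 0.13/(1.1×33.6) = 0.003517 K/W
R_mineral wool = L/(kA) = 0.18/(0.035×33.6) = 0.1531 K/W
R_aluminium = L/(kA) = 0.0032/(201×33.6) = 4.738×10^-7 K/W
R_total = 0.1566 K/W
Q = ΔT / R_total = 815 / 0.1566

Q ≈ 5210 W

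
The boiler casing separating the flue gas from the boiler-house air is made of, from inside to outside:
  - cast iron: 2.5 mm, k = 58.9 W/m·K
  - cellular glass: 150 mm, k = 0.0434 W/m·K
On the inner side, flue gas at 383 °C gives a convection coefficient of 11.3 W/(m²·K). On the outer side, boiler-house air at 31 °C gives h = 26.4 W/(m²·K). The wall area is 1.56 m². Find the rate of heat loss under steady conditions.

Using the resistance-network approach (series):
R_inner film = 1/(h_i·A) = 1/(11.3×1.56) = 0.05673 K/W
R_cast iron = L/(kA) = 0.0025/(58.9×1.56) = 2.721×10^-5 K/W
R_cellular glass = L/(kA) = 0.15/(0.0434×1.56) = 2.216 K/W
R_outer film = 1/(h_o·A) = 1/(26.4×1.56) = 0.02428 K/W
R_total = 2.297 K/W
Q = ΔT / R_total = 352 / 2.297

Q ≈ 153 W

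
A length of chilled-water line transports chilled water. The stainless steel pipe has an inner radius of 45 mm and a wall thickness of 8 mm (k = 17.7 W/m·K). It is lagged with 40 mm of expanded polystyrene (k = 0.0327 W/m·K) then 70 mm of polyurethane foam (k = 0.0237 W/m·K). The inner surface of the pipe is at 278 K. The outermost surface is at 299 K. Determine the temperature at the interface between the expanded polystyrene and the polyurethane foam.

For a radial system each layer contributes R = ln(r_out/r_in)/(2πkL); films add R = 1/(hA).
R_stainless steel pipe wall = ln(53/45)/(2π×17.7×1) = 0.001471 K/W
R_expanded polystyrene = ln(93/53)/(2π×0.0327×1) = 2.737 K/W
R_polyurethane foam = ln(163/93)/(2π×0.0237×1) = 3.768 K/W
R_total = 6.507 K/W
Q = ΔT/R_total = 21/6.507
Q = 3.23 W/m
T_interface = T_inner + Q·ΣR(inner→interface) = 278 + 3.23×2.738

T ≈ 287 K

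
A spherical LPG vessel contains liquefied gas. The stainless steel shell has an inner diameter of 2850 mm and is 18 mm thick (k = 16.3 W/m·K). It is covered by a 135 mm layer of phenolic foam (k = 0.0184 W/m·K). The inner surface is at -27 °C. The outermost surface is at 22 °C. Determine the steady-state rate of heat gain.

Spherical conduction: R = (1/r_in − 1/r_out)/(4πk) per layer; series-sum.
R_stainless steel shell = (1/1.425 − 1/1.443)/(4π×16.3) = 4.274×10^-5 K/W
R_phenolic foam = (1/1.443 − 1/1.578)/(4π×0.0184) = 0.2564 K/W
R_total = 0.2565 K/W
Q = ΔT/R_total = 49/0.2565

Q ≈ 191 W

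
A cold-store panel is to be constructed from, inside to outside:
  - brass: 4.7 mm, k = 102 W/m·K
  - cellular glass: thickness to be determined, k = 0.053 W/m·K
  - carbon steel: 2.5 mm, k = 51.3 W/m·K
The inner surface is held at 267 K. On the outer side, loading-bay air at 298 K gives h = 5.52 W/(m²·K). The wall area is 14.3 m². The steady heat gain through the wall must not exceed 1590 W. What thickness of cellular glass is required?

L ≈ 5.17 mm

Using the resistance-network approach (series):
R_brass = L/(kA) = 0.0047/(102×14.3) = 3.222×10^-6 K/W
R_carbon steel = L/(kA) = 0.0025/(51.3×14.3) = 3.408×10^-6 K/W
R_outer film = 1/(h_o·A) = 1/(5.52×14.3) = 0.01267 K/W
Sum of the known resistances R_other = 0.01268 K/W
Required total resistance R_tot = ΔT/Q_allow = 31/1590 = 0.0195 K/W
R_cellular glass = R_tot − R_other = 0.006822 K/W
L = R·k·A = 0.006822×0.053×14.3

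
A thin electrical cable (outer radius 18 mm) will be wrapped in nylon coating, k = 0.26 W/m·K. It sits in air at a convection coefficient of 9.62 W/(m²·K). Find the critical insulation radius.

For a cylinder r_cr = k/h = 0.26/9.62
r_cr = 27 mm; since the bare radius (18 mm) is below r_cr, adding a thin layer of insulation will *increase* heat loss.

r_cr ≈ 27 mm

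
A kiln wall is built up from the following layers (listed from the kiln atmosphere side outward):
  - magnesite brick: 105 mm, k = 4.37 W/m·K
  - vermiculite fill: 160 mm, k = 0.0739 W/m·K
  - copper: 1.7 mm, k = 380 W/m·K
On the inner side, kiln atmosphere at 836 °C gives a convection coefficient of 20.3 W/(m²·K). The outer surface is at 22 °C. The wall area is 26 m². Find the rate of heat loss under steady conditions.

Treating each layer as a thermal resistance in series:
R_inner film = 1/(h_i·A) = 1/(20.3×26) = 0.001895 K/W
R_magnesite brick = L/(kA) = 0.105/(4.37×26) = 9.241×10^-4 K/W
R_vermiculite fill = L/(kA) = 0.16/(0.0739×26) = 0.08327 K/W
R_copper = L/(kA) = 0.0017/(380×26) = 1.721×10^-7 K/W
R_total = 0.08609 K/W
Q = ΔT / R_total = 814 / 0.08609

Q ≈ 9460 W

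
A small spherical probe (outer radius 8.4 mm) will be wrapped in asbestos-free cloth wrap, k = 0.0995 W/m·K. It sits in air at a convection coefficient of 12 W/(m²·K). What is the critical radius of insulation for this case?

For a sphere r_cr = 2k/h = 2×0.0995/12
r_cr = 16.6 mm; since the bare radius (8.4 mm) is below r_cr, adding a thin layer of insulation will *increase* heat loss.

r_cr ≈ 16.6 mm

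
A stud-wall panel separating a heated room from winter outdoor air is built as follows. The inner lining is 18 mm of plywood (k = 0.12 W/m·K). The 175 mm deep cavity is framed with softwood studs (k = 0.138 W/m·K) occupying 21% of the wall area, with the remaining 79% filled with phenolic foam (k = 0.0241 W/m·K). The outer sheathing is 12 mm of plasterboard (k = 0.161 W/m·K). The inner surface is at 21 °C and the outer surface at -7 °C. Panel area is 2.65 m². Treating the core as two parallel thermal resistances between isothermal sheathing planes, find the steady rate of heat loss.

Sheathing layers in series; stud and cavity paths in parallel between them.
R_inner = 0.018/(0.12×2.65) = 0.0566 K/W
R_stud  = 0.175/(0.138×0.21×2.65) = 2.279 K/W
R_cav   = 0.175/(0.0241×0.79×2.65) = 3.469 K/W
1/R_core = 1/R_stud + 1/R_cav → R_core = 1.375 K/W
R_outer = 0.012/(0.161×2.65) = 0.02813 K/W
R_total = 1.46 K/W
Q = ΔT/R_total = 28/1.46

Q ≈ 19.2 W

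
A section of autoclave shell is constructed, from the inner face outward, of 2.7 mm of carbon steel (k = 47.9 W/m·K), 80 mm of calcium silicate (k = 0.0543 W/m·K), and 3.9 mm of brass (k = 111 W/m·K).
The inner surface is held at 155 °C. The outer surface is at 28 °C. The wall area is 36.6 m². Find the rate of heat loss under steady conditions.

Q ≈ 3150 W

Using the resistance-network approach (series):
R_carbon steel = L/(kA) = 0.0027/(47.9×36.6) = 1.54×10^-6 K/W
R_calcium silicate = L/(kA) = 0.08/(0.0543×36.6) = 0.04025 K/W
R_brass = L/(kA) = 0.0039/(111×36.6) = 9.6×10^-7 K/W
R_total = 0.04026 K/W
Q = ΔT / R_total = 127 / 0.04026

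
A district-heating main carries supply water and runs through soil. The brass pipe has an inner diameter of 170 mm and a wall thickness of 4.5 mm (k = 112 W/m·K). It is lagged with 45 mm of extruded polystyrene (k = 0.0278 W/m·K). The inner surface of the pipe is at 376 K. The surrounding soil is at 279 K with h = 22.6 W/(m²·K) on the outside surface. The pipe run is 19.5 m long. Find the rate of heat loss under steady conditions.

Q ≈ 793 W

Treating each annulus and film as a series resistance:
R_brass pipe wall = ln(89.5/85)/(2π×112×19.5) = 3.759×10^-6 K/W
R_extruded polystyrene = ln(134.5/89.5)/(2π×0.0278×19.5) = 0.1196 K/W
R_outer film = 1/(h_o·2πr_oL) = 1/(22.6×2π×0.1345×19.5) = 0.002685 K/W
R_total = 0.1223 K/W
Q = ΔT/R_total = 97/0.1223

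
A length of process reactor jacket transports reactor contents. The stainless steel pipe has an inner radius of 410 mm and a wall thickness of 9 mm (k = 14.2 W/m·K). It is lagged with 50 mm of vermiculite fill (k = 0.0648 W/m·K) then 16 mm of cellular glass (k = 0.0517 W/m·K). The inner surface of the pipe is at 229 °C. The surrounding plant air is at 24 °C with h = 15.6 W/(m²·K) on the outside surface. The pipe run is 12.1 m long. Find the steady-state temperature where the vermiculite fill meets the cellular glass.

T ≈ 87.5 °C

For a radial system each layer contributes R = ln(r_out/r_in)/(2πkL); films add R = 1/(hA).
R_stainless steel pipe wall = ln(419/410)/(2π×14.2×12.1) = 2.011×10^-5 K/W
R_vermiculite fill = ln(469/419)/(2π×0.0648×12.1) = 0.02288 K/W
R_cellular glass = ln(485/469)/(2π×0.0517×12.1) = 0.008535 K/W
R_outer film = 1/(h_o·2πr_oL) = 1/(15.6×2π×0.485×12.1) = 0.001738 K/W
R_total = 0.03318 K/W
Q = ΔT/R_total = 205/0.03318
Q = 6180 W
T_interface = T_inner − Q·ΣR(inner→interface) = 229 − 6180×0.0229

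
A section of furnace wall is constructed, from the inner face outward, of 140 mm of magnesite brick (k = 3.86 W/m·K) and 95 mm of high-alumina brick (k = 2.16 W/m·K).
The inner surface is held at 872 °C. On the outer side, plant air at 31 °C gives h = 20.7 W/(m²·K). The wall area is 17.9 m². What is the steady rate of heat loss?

Model the wall as resistances in series:
R_magnesite brick = L/(kA) = 0.14/(3.86×17.9) = 0.002026 K/W
R_high-alumina brick = L/(kA) = 0.095/(2.16×17.9) = 0.002457 K/W
R_outer film = 1/(h_o·A) = 1/(20.7×17.9) = 0.002699 K/W
R_total = 0.007182 K/W
Q = ΔT / R_total = 841 / 0.007182

Q ≈ 117000 W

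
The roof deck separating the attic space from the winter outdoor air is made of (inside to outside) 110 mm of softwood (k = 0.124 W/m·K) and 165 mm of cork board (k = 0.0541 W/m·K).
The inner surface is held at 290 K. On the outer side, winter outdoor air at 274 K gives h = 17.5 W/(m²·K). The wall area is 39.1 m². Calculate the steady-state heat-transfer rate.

Q ≈ 157 W

Model the wall as resistances in series:
R_softwood = L/(kA) = 0.11/(0.124×39.1) = 0.02269 K/W
R_cork board = L/(kA) = 0.165/(0.0541×39.1) = 0.078 K/W
R_outer film = 1/(h_o·A) = 1/(17.5×39.1) = 0.001461 K/W
R_total = 0.1022 K/W
Q = ΔT / R_total = 16 / 0.1022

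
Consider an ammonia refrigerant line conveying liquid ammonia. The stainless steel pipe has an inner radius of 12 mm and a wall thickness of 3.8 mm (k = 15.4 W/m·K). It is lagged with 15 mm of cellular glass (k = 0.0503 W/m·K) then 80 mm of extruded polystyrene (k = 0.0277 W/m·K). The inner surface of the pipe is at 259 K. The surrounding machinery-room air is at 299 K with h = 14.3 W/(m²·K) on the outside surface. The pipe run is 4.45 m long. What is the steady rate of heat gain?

Q ≈ 18.6 W

Treating each annulus and film as a series resistance:
R_stainless steel pipe wall = ln(15.8/12)/(2π×15.4×4.45) = 6.389×10^-4 K/W
R_cellular glass = ln(30.8/15.8)/(2π×0.0503×4.45) = 0.4746 K/W
R_extruded polystyrene = ln(110.8/30.8)/(2π×0.0277×4.45) = 1.653 K/W
R_outer film = 1/(h_o·2πr_oL) = 1/(14.3×2π×0.1108×4.45) = 0.02257 K/W
R_total = 2.151 K/W
Q = ΔT/R_total = 40/2.151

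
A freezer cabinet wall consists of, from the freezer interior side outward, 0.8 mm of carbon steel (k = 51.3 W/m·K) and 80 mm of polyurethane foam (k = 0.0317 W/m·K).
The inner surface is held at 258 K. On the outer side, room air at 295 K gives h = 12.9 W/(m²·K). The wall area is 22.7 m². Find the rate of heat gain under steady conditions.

Series thermal resistances:
R_carbon steel = L/(kA) = 0.0008/(51.3×22.7) = 6.87×10^-7 K/W
R_polyurethane foam = L/(kA) = 0.08/(0.0317×22.7) = 0.1112 K/W
R_outer film = 1/(h_o·A) = 1/(12.9×22.7) = 0.003415 K/W
R_total = 0.1146 K/W
Q = ΔT / R_total = 37 / 0.1146

Q ≈ 323 W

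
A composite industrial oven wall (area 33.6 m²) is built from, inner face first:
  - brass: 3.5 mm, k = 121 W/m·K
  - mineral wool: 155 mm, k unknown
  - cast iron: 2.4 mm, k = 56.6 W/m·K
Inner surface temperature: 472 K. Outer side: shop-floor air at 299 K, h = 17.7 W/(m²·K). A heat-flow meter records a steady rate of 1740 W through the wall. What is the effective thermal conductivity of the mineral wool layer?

k ≈ 0.0472 W/(m·K)

Thermal resistances in series:
R_brass = L/(kA) = 0.0035/(121×33.6) = 8.609×10^-7 K/W
R_cast iron = L/(kA) = 0.0024/(56.6×33.6) = 1.262×10^-6 K/W
R_outer film = 1/(h_o·A) = 1/(17.7×33.6) = 0.001681 K/W
Sum of known resistances R_other = 0.001684 K/W
Total R = ΔT/Q = 173/1740 = 0.09943 K/W
R_mineral wool = R_total − R_other = 0.09774 K/W
k = L/(R·A) = 0.155/(0.09774×33.6)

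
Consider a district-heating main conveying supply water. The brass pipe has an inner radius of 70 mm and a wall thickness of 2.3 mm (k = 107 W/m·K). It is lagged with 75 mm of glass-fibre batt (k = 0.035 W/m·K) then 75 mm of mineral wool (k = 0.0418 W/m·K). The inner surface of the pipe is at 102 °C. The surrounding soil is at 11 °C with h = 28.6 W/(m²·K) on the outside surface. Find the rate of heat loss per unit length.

Radial resistances (cylindrical: R_cond = ln(r_o/r_i)/(2πkL), R_conv = 1/(h·2πrL)):
R_brass pipe wall = ln(72.3/70)/(2π×107×1) = 4.809×10^-5 K/W
R_glass-fibre batt = ln(147.3/72.3)/(2π×0.035×1) = 3.236 K/W
R_mineral wool = ln(222.3/147.3)/(2π×0.0418×1) = 1.567 K/W
R_outer film = 1/(h_o·2πr_oL) = 1/(28.6×2π×0.2223×1) = 0.02503 K/W
R_total = 4.828 K/W
Q = ΔT/R_total = 91/4.828

q′ ≈ 18.8 W/m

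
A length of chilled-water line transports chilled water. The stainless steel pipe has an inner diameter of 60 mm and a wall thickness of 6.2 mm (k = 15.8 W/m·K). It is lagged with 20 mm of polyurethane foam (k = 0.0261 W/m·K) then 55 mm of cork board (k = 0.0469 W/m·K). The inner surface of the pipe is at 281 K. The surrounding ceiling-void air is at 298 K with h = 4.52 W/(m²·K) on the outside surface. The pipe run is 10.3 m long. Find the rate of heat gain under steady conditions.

Q ≈ 32.9 W

Radial resistances (cylindrical: R_cond = ln(r_o/r_i)/(2πkL), R_conv = 1/(h·2πrL)):
R_stainless steel pipe wall = ln(36.2/30)/(2π×15.8×10.3) = 1.837×10^-4 K/W
R_polyurethane foam = ln(56.2/36.2)/(2π×0.0261×10.3) = 0.2604 K/W
R_cork board = ln(111.2/56.2)/(2π×0.0469×10.3) = 0.2248 K/W
R_outer film = 1/(h_o·2πr_oL) = 1/(4.52×2π×0.1112×10.3) = 0.03074 K/W
R_total = 0.5162 K/W
Q = ΔT/R_total = 17/0.5162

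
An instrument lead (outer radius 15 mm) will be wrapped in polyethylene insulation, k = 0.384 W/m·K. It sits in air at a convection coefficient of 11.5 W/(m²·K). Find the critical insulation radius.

For a cylinder r_cr = k/h = 0.384/11.5
r_cr = 33.4 mm; since the bare radius (15 mm) is below r_cr, adding a thin layer of insulation will *increase* heat loss.

r_cr ≈ 33.4 mm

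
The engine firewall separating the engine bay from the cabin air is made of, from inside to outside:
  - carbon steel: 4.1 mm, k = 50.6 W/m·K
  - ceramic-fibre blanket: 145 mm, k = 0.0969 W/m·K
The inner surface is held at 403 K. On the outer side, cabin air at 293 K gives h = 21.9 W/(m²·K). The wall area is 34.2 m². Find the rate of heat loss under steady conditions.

Q ≈ 2440 W

Model the wall as resistances in series:
R_carbon steel = L/(kA) = 0.0041/(50.6×34.2) = 2.369×10^-6 K/W
R_ceramic-fibre blanket = L/(kA) = 0.145/(0.0969×34.2) = 0.04375 K/W
R_outer film = 1/(h_o·A) = 1/(21.9×34.2) = 0.001335 K/W
R_total = 0.04509 K/W
Q = ΔT / R_total = 110 / 0.04509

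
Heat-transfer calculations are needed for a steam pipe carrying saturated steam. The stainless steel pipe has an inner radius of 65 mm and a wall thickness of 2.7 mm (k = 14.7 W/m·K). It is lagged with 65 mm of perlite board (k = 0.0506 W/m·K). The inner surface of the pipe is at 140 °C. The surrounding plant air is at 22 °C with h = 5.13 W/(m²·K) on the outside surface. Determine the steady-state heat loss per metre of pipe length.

q′ ≈ 50.2 W/m

Cylindrical conduction, so R = ln(r₂/r₁)/(2πkL) per layer, in series:
R_stainless steel pipe wall = ln(67.7/65)/(2π×14.7×1) = 4.406×10^-4 K/W
R_perlite board = ln(132.7/67.7)/(2π×0.0506×1) = 2.117 K/W
R_outer film = 1/(h_o·2πr_oL) = 1/(5.13×2π×0.1327×1) = 0.2338 K/W
R_total = 2.351 K/W
Q = ΔT/R_total = 118/2.351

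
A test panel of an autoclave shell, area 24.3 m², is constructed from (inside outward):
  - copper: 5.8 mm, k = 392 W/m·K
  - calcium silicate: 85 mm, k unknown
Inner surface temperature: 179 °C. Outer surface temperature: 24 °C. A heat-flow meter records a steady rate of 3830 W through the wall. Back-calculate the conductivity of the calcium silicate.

k ≈ 0.0864 W/(m·K)

Model the wall as resistances in series:
R_copper = L/(kA) = 0.0058/(392×24.3) = 6.089×10^-7 K/W
Sum of known resistances R_other = 6.089×10^-7 K/W
Total R = ΔT/Q = 155/3830 = 0.04047 K/W
R_calcium silicate = R_total − R_other = 0.04047 K/W
k = L/(R·A) = 0.085/(0.04047×24.3)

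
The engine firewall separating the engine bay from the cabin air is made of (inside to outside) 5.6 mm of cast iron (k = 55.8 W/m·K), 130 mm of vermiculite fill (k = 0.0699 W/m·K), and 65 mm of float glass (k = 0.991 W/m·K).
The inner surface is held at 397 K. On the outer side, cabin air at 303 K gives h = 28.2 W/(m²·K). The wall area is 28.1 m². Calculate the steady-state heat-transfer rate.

Q ≈ 1350 W

Model the wall as resistances in series:
R_cast iron = L/(kA) = 0.0056/(55.8×28.1) = 3.571×10^-6 K/W
R_vermiculite fill = L/(kA) = 0.13/(0.0699×28.1) = 0.06619 K/W
R_float glass = L/(kA) = 0.065/(0.991×28.1) = 0.002334 K/W
R_outer film = 1/(h_o·A) = 1/(28.2×28.1) = 0.001262 K/W
R_total = 0.06978 K/W
Q = ΔT / R_total = 94 / 0.06978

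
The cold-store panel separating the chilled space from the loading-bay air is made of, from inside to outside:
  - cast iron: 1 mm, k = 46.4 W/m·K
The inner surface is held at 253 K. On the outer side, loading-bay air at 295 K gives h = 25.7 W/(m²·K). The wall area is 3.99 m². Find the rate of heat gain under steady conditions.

Using the resistance-network approach (series):
R_cast iron = L/(kA) = 0.001/(46.4×3.99) = 5.401×10^-6 K/W
R_outer film = 1/(h_o·A) = 1/(25.7×3.99) = 0.009752 K/W
R_total = 0.009757 K/W
Q = ΔT / R_total = 42 / 0.009757

Q ≈ 4300 W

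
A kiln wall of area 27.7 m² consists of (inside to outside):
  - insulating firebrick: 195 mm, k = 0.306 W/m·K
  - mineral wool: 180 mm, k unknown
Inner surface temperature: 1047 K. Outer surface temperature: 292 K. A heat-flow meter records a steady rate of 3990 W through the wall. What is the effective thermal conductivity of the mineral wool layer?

Thermal resistances in series:
R_insulating firebrick = L/(kA) = 0.195/(0.306×27.7) = 0.02301 K/W
Sum of known resistances R_other = 0.02301 K/W
Total R = ΔT/Q = 755/3990 = 0.1892 K/W
R_mineral wool = R_total − R_other = 0.1662 K/W
k = L/(R·A) = 0.18/(0.1662×27.7)

k ≈ 0.0391 W/(m·K)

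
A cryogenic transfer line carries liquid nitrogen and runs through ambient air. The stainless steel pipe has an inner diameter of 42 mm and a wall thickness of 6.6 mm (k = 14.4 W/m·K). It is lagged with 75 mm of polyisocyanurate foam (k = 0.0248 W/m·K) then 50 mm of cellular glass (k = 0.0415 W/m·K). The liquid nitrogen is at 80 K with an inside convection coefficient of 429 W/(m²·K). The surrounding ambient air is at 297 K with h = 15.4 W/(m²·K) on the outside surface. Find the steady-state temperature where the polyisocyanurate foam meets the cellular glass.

Radial resistances (cylindrical: R_cond = ln(r_o/r_i)/(2πkL), R_conv = 1/(h·2πrL)):
R_inner film = 1/(h_i·2πr₁L) = 1/(429×2π×0.021×1) = 0.01767 K/W
R_stainless steel pipe wall = ln(27.6/21)/(2π×14.4×1) = 0.003021 K/W
R_polyisocyanurate foam = ln(102.6/27.6)/(2π×0.0248×1) = 8.426 K/W
R_cellular glass = ln(152.6/102.6)/(2π×0.0415×1) = 1.522 K/W
R_outer film = 1/(h_o·2πr_oL) = 1/(15.4×2π×0.1526×1) = 0.06772 K/W
R_total = 10.04 K/W
Q = ΔT/R_total = 217/10.04
Q = 21.6 W/m
T_interface = T_inner + Q·ΣR(inner→interface) = 80 + 21.6×8.447

T ≈ 263 K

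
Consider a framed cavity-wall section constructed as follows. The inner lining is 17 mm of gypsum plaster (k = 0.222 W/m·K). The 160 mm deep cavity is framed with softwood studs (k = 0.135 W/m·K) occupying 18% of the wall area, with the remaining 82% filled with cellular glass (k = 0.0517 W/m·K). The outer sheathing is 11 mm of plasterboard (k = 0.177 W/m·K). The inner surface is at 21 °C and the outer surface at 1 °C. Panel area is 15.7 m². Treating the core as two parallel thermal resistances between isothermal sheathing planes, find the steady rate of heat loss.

Q ≈ 124 W

Sheathing layers in series; stud and cavity paths in parallel between them.
R_inner = 0.017/(0.222×15.7) = 0.004877 K/W
R_stud  = 0.16/(0.135×0.18×15.7) = 0.4194 K/W
R_cav   = 0.16/(0.0517×0.82×15.7) = 0.2404 K/W
1/R_core = 1/R_stud + 1/R_cav → R_core = 0.1528 K/W
R_outer = 0.011/(0.177×15.7) = 0.003958 K/W
R_total = 0.1616 K/W
Q = ΔT/R_total = 20/0.1616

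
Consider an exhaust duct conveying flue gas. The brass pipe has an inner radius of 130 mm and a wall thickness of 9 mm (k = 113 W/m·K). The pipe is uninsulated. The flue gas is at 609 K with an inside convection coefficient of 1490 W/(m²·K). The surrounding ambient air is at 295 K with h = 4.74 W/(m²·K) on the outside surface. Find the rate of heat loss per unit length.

q′ ≈ 1290 W/m

Radial resistances (cylindrical: R_cond = ln(r_o/r_i)/(2πkL), R_conv = 1/(h·2πrL)):
R_inner film = 1/(h_i·2πr₁L) = 1/(1490×2π×0.13×1) = 8.217×10^-4 K/W
R_brass pipe wall = ln(139/130)/(2π×113×1) = 9.428×10^-5 K/W
R_outer film = 1/(h_o·2πr_oL) = 1/(4.74×2π×0.139×1) = 0.2416 K/W
R_total = 0.2425 K/W
Q = ΔT/R_total = 314/0.2425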